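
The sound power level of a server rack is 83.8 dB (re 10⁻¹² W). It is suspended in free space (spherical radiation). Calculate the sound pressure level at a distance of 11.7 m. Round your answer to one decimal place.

Free-field spherical radiation: L_p = L_w − 10·log₁₀(4π·r²), r = 11.7 m.
4π·r² = 1720 m², 10·log₁₀ of that is 32.356 dB.
L_p = 83.8 − 32.356 = 51.44 dB.

51.4 dB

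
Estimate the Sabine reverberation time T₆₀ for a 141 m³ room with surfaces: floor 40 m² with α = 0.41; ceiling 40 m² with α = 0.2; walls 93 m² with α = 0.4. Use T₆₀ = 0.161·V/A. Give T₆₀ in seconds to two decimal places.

0.37 s

Summing Sᵢαᵢ: 40·0.41 + 40·0.2 + 93·0.4 = 61.60 m².
T₆₀ = 0.161 × 141 / 61.60 = 0.369 s.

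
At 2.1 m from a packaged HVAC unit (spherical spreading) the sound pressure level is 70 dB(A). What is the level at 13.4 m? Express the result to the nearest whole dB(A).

54 dB(A)

Point-source attenuation: ΔL = 20·log₁₀(r₂/r₁) = 20·log₁₀(13.4/2.1) = 16.098 dB.
L₂ = 70 − 20·log₁₀(13.4/2.1) = 70 − 16.098 = 53.90 dB(A).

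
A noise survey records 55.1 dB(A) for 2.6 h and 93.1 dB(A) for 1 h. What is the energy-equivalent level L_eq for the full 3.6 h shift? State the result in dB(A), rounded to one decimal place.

Weight each interval's intensity by its duration and average over T = 3.6 h:
Σ tᵢ·10^(Lᵢ/10) = 2.6·10^(55.1/10) + 1·10^(93.1/10) = 2.043e+09.
L_eq = 10·log₁₀(2.043e+09/3.6) = 87.54 dB(A).

87.5 dB(A)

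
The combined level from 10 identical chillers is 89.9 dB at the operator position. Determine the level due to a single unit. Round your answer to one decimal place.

Dividing the total intensity by 10 lowers the level by 10·log₁₀ 10 = 10.000 dB: L₁ = 89.9 − 10.000.

79.9 dB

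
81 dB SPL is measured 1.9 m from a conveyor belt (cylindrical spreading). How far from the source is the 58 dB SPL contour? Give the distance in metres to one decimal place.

Line-source spreading drops the level by 10·log₁₀(r₂/r₁); inverting, r₂/r₁ = 10^(ΔL/10).
r₂ = 1.9·10^((81−58)/10) = 1.9·10^(23.0/10) = 379.10 m.

379.1 m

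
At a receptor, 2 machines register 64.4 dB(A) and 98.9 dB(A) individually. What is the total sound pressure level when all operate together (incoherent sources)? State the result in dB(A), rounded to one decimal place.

Incoherent sources combine by intensity addition: L_total = 10·log₁₀(Σ 10^(L_i/10)).
Σ 10^(L/10) = 10^(64.4/10) + 10^(98.9/10) = 7.765e+09.
L_total = 10·log₁₀(7.765e+09) = 98.90 dB(A).

98.9 dB(A)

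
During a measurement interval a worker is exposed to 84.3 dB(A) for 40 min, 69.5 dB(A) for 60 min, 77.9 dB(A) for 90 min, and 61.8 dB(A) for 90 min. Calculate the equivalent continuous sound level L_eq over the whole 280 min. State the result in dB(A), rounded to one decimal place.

77.8 dB(A)

L_eq = 10·log₁₀[(1/T)·Σ tᵢ·10^(Lᵢ/10)] with T = 280 min.
Σ tᵢ·10^(Lᵢ/10) = 40·10^(84.3/10) + 60·10^(69.5/10) + 90·10^(77.9/10) + 90·10^(61.8/10) = 1.699e+10.
L_eq = 10·log₁₀(1.699e+10/280) = 77.83 dB(A).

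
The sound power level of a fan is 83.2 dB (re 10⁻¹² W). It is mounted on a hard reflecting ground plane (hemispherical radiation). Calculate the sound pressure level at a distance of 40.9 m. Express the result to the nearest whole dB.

43 dB

L_p = L_w − 10·log₁₀(2π·r²) with r = 40.9 m.
2π·r² = 1.051e+04 m², 10·log₁₀ of that is 40.216 dB.
L_p = 83.2 − 40.216 = 42.98 dB.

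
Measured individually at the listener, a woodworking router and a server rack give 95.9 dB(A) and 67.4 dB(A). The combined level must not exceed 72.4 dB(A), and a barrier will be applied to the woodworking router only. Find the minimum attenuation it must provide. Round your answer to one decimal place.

25.2 dB

Everything except the woodworking router sums to 10^(67.4/10) = 5.495e+06 in linear terms, 67.40 dB(A).
To meet 72.4 dB(A) overall, the treated woodworking router may contribute at most 10^(72.4/10) − 5.495e+06 = 1.188e+07, i.e. 70.75 dB(A).
Required insertion loss = 95.9 − 70.75 = 25.15 dB.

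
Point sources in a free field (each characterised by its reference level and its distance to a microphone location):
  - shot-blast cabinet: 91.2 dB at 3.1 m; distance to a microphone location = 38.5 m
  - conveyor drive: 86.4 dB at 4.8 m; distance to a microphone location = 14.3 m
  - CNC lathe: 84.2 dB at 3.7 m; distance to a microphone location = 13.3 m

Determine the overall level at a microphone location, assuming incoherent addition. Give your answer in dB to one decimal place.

Apply inverse-square spreading to bring every level to the receiver, then sum 10^(L/10).
shot-blast cabinet: 91.2 − 20·log₁₀(38.5/3.1) = 91.2 − 21.88 = 69.32 dB.
conveyor drive: 86.4 − 20·log₁₀(14.3/4.8) = 86.4 − 9.48 = 76.92 dB.
CNC lathe: 84.2 − 20·log₁₀(13.3/3.7) = 84.2 − 11.11 = 73.09 dB.
Σ 10^(L/10) = 7.809e+07 → L_total = 10·log₁₀(7.809e+07) = 78.93 dB.

78.9 dB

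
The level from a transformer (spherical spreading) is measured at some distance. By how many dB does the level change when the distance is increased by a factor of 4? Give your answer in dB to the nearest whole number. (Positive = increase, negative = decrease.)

-12 dB

A point source loses 6 dB per doubling of distance; generally ΔL = −20·log₁₀(r₂/r₁).
ΔL = −20·log₁₀(4) = -12.04 dB.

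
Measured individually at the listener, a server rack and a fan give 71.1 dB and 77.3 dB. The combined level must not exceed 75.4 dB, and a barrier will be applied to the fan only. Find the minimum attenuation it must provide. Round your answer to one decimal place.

Fixed contribution from the other source: Σ 10^(L/10) = 10^(71.1/10) = 1.288e+07 (71.10 dB).
To meet 75.4 dB overall, the treated fan may contribute at most 10^(75.4/10) − 1.288e+07 = 2.179e+07, i.e. 73.38 dB.
Required insertion loss = 77.3 − 73.38 = 3.92 dB.

3.9 dB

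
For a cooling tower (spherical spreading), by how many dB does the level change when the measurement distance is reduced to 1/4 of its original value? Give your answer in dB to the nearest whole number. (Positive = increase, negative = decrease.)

+12 dB

With spherical spreading the level changes by −20·log₁₀(r₂/r₁).
ΔL = −20·log₁₀(0.25) = +12.04 dB.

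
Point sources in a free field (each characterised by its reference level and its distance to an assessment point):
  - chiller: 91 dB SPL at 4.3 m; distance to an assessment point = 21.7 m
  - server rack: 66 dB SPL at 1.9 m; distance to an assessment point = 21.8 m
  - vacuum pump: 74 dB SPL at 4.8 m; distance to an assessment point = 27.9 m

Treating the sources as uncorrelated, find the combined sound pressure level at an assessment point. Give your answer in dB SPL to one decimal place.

Propagate each source to the receiver with L = L_ref − 20·log₁₀(r/r_ref), then add intensities.
chiller: 91 − 20·log₁₀(21.7/4.3) = 91 − 14.06 = 76.94 dB SPL.
server rack: 66 − 20·log₁₀(21.8/1.9) = 66 − 21.19 = 44.81 dB SPL.
vacuum pump: 74 − 20·log₁₀(27.9/4.8) = 74 − 15.29 = 58.71 dB SPL.
Σ 10^(L/10) = 5.021e+07 → L_total = 10·log₁₀(5.021e+07) = 77.01 dB SPL.

77.0 dB SPL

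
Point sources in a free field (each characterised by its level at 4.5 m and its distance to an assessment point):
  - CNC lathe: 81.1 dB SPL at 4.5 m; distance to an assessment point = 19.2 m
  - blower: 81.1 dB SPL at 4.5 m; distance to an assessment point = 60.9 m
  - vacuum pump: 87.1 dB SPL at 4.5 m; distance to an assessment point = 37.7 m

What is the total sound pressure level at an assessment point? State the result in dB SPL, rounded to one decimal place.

71.8 dB SPL

First find each source's level at the receiver (point-source: −20·log₁₀(r/r_ref)), then combine on an intensity basis.
CNC lathe: 81.1 − 20·log₁₀(19.2/4.5) = 81.1 − 12.60 = 68.50 dB SPL.
blower: 81.1 − 20·log₁₀(60.9/4.5) = 81.1 − 22.63 = 58.47 dB SPL.
vacuum pump: 87.1 − 20·log₁₀(37.7/4.5) = 87.1 − 18.46 = 68.64 dB SPL.
Σ 10^(L/10) = 1.509e+07 → L_total = 10·log₁₀(1.509e+07) = 71.79 dB SPL.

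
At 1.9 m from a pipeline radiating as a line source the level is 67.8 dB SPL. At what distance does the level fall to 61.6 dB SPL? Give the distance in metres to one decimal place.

7.9 m

The 6.2 dB drop corresponds to a distance ratio of 10^(6.2/10) for a line source.
r₂ = 1.9·10^((67.8−61.6)/10) = 1.9·10^(6.2/10) = 7.92 m.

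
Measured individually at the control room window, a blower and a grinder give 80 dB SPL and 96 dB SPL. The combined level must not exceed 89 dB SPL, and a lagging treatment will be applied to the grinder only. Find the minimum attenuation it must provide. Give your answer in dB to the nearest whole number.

Fixed contribution from the other source: Σ 10^(L/10) = 10^(80/10) = 1.000e+08 (80.00 dB SPL).
The limit corresponds to 10^(89/10) = 7.943e+08; subtracting the fixed part leaves 6.943e+08 for the grinder, i.e. 88.42 dB SPL.
Required insertion loss = 96 − 88.42 = 7.58 dB.

8 dB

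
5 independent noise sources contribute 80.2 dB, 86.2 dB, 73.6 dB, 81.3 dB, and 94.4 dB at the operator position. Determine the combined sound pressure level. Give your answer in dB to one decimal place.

95.4 dB

Incoherent sources combine by intensity addition: L_total = 10·log₁₀(Σ 10^(L_i/10)).
Σ 10^(L/10) = 10^(80.2/10) + 10^(86.2/10) + 10^(73.6/10) + 10^(81.3/10) + 10^(94.4/10) = 3.434e+09.
L_total = 10·log₁₀(3.434e+09) = 95.36 dB.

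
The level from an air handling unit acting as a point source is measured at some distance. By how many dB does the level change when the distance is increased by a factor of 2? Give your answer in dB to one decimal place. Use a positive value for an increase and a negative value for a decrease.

-6.0 dB

Point-source spreading: ΔL = −20·log₁₀(r₂/r₁).
ΔL = −20·log₁₀(2) = -6.02 dB.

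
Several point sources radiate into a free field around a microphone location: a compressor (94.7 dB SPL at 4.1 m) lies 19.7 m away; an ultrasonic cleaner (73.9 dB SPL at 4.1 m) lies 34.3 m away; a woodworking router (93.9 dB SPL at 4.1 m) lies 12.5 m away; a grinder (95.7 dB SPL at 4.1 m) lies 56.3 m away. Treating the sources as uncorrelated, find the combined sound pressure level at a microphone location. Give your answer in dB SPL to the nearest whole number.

Apply inverse-square spreading to bring every level to the receiver, then sum 10^(L/10).
compressor: 94.7 − 20·log₁₀(19.7/4.1) = 94.7 − 13.63 = 81.07 dB SPL.
ultrasonic cleaner: 73.9 − 20·log₁₀(34.3/4.1) = 73.9 − 18.45 = 55.45 dB SPL.
woodworking router: 93.9 − 20·log₁₀(12.5/4.1) = 93.9 − 9.68 = 84.22 dB SPL.
grinder: 95.7 − 20·log₁₀(56.3/4.1) = 95.7 − 22.75 = 72.95 dB SPL.
Σ 10^(L/10) = 4.120e+08 → L_total = 10·log₁₀(4.120e+08) = 86.15 dB SPL.

86 dB SPL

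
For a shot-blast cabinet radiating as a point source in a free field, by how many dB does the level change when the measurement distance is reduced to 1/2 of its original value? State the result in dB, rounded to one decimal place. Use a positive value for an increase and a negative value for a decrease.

Point-source spreading: ΔL = −20·log₁₀(r₂/r₁).
ΔL = −20·log₁₀(0.5) = +6.02 dB.

+6.0 dB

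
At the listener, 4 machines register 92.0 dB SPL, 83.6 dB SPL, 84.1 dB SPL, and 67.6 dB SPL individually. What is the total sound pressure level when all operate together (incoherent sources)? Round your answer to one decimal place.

93.2 dB SPL

For uncorrelated sources the intensities add, so convert each level to linear form, sum, and take 10·log₁₀ of the total.
Σ 10^(L/10) = 10^(92.0/10) + 10^(83.6/10) + 10^(84.1/10) + 10^(67.6/10) = 2.077e+09.
L_total = 10·log₁₀(2.077e+09) = 93.17 dB SPL.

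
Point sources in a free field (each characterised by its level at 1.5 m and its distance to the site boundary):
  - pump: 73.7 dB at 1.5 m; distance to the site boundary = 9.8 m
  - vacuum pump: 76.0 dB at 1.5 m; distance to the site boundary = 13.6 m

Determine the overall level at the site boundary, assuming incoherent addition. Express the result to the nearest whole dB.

Apply inverse-square spreading to bring every level to the receiver, then sum 10^(L/10).
pump: 73.7 − 20·log₁₀(9.8/1.5) = 73.7 − 16.30 = 57.40 dB.
vacuum pump: 76.0 − 20·log₁₀(13.6/1.5) = 76.0 − 19.15 = 56.85 dB.
Σ 10^(L/10) = 1.033e+06 → L_total = 10·log₁₀(1.033e+06) = 60.14 dB.

60 dB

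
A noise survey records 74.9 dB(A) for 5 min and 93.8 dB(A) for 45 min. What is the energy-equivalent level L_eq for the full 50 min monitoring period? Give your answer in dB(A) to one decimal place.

93.3 dB(A)

Weight each interval's intensity by its duration and average over T = 50 min:
Σ tᵢ·10^(Lᵢ/10) = 5·10^(74.9/10) + 45·10^(93.8/10) = 1.081e+11.
L_eq = 10·log₁₀(1.081e+11/50) = 93.35 dB(A).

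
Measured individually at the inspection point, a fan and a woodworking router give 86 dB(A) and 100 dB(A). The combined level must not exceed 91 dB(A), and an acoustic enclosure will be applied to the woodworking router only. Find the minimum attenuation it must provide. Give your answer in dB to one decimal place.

The untreated sources together contribute 10^(86/10) = 3.981e+08, i.e. 86.00 dB(A).
To meet 91 dB(A) overall, the treated woodworking router may contribute at most 10^(91/10) − 3.981e+08 = 8.608e+08, i.e. 89.35 dB(A).
So the woodworking router must be reduced from 100 to 89.35 dB(A): IL = 10.65 dB.

10.7 dB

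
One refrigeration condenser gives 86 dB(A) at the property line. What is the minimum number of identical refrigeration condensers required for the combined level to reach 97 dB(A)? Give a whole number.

Need L₁ + 10·log₁₀ N ≥ 97, i.e. log₁₀ N ≥ 1.10.
N ≥ 10^(11.0/10) = 12.589, so N = 13.

13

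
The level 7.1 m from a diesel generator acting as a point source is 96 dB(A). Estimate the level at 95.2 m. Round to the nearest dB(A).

73 dB(A)

Spherical spreading from a point source gives a 20·log₁₀(r₂/r₁) drop.
L₂ = 96 − 20·log₁₀(95.2/7.1) = 96 − 22.548 = 73.45 dB(A).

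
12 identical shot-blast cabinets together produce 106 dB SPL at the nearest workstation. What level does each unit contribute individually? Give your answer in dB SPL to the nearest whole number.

95 dB SPL

For N identical incoherent sources L_total = L₁ + 10·log₁₀ N, so L₁ = 106 − 10·log₁₀(12) = 106 − 10.792.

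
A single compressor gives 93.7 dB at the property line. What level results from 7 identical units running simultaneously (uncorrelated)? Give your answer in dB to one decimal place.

102.2 dB

With 7 equal, uncorrelated contributions the intensity is 7× that of one unit, giving a rise of 10·log₁₀ 7.
L_total = 93.7 + 10·log₁₀(7) = 93.7 + 8.451 = 102.15 dB.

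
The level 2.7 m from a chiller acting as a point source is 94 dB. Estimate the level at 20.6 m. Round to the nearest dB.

For a point source, L₂ = L₁ − 20·log₁₀(r₂/r₁).
L₂ = 94 − 20·log₁₀(20.6/2.7) = 94 − 17.650 = 76.35 dB.

76 dB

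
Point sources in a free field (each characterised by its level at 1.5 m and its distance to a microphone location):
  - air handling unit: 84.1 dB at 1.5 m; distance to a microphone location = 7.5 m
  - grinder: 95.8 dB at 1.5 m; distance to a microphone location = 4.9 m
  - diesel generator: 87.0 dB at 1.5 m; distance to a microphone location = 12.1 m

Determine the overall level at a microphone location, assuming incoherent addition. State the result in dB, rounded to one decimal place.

First find each source's level at the receiver (point-source: −20·log₁₀(r/r_ref)), then combine on an intensity basis.
air handling unit: 84.1 − 20·log₁₀(7.5/1.5) = 84.1 − 13.98 = 70.12 dB.
grinder: 95.8 − 20·log₁₀(4.9/1.5) = 95.8 − 10.28 = 85.52 dB.
diesel generator: 87.0 − 20·log₁₀(12.1/1.5) = 87.0 − 18.13 = 68.87 dB.
Σ 10^(L/10) = 3.743e+08 → L_total = 10·log₁₀(3.743e+08) = 85.73 dB.

85.7 dB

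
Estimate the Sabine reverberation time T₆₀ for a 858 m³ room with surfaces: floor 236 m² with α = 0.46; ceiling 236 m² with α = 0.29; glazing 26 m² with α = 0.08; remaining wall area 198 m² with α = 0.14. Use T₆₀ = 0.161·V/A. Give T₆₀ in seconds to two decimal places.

0.67 s

Total absorption A = 236·0.46 + 236·0.29 + 26·0.08 + 198·0.14 = 206.80 m² sabins.
T₆₀ = 0.161·V/A = 0.161·858/206.80 = 0.668 s.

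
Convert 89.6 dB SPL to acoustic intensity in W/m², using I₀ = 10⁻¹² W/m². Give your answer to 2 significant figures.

0.00091 W/m²

L = 10·log₁₀(I/I₀) ⇒ I = I₀·10^(L/10) = 10⁻¹² × 10^8.96.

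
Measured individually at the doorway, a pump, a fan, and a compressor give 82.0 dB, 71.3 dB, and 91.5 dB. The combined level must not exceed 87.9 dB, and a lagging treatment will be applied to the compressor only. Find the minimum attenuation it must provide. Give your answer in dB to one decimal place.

5.0 dB

Fixed contribution from the other sources: Σ 10^(L/10) = 10^(82.0/10) + 10^(71.3/10) = 1.720e+08 (82.35 dB).
The limit corresponds to 10^(87.9/10) = 6.166e+08; subtracting the fixed part leaves 4.446e+08 for the compressor, i.e. 86.48 dB.
So the compressor must be reduced from 91.5 to 86.48 dB: IL = 5.02 dB.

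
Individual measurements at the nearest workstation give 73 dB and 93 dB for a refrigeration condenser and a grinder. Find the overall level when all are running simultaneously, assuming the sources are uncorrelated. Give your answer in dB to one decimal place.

Incoherent sources combine by intensity addition: L_total = 10·log₁₀(Σ 10^(L_i/10)).
Σ 10^(L/10) = 10^(73/10) + 10^(93/10) = 2.015e+09.
L_total = 10·log₁₀(2.015e+09) = 93.04 dB.

93.0 dB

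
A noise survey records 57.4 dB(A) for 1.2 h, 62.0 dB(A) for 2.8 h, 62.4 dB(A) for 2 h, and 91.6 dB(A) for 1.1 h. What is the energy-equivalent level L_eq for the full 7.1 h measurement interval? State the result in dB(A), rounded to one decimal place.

83.5 dB(A)

L_eq = 10·log₁₀[(1/T)·Σ tᵢ·10^(Lᵢ/10)] with T = 7.1 h.
Σ tᵢ·10^(Lᵢ/10) = 1.2·10^(57.4/10) + 2.8·10^(62.0/10) + 2·10^(62.4/10) + 1.1·10^(91.6/10) = 1.599e+09.
L_eq = 10·log₁₀(1.599e+09/7.1) = 83.52 dB(A).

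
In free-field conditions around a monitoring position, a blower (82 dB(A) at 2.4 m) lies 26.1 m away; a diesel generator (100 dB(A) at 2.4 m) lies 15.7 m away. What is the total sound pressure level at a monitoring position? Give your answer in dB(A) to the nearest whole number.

84 dB(A)

Propagate each source to the receiver with L = L_ref − 20·log₁₀(r/r_ref), then add intensities.
blower: 82 − 20·log₁₀(26.1/2.4) = 82 − 20.73 = 61.27 dB(A).
diesel generator: 100 − 20·log₁₀(15.7/2.4) = 100 − 16.31 = 83.69 dB(A).
Σ 10^(L/10) = 2.350e+08 → L_total = 10·log₁₀(2.350e+08) = 83.71 dB(A).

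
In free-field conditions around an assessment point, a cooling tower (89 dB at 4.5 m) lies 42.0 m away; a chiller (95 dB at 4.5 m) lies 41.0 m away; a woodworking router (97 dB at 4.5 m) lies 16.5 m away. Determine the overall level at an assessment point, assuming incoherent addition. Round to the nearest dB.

86 dB

First find each source's level at the receiver (point-source: −20·log₁₀(r/r_ref)), then combine on an intensity basis.
cooling tower: 89 − 20·log₁₀(42.0/4.5) = 89 − 19.40 = 69.60 dB.
chiller: 95 − 20·log₁₀(41.0/4.5) = 95 − 19.19 = 75.81 dB.
woodworking router: 97 − 20·log₁₀(16.5/4.5) = 97 − 11.29 = 85.71 dB.
Σ 10^(L/10) = 4.200e+08 → L_total = 10·log₁₀(4.200e+08) = 86.23 dB.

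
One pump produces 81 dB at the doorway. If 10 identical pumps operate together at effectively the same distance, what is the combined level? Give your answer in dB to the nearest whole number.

91 dB

With 10 equal, uncorrelated contributions the intensity is 10× that of one unit, giving a rise of 10·log₁₀ 10.
L_total = 81 + 10·log₁₀(10) = 81 + 10.000 = 91.00 dB.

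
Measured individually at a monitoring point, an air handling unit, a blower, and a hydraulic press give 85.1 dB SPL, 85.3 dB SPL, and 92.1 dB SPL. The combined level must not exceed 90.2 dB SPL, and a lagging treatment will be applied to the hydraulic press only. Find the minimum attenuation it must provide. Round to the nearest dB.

6 dB

Everything except the hydraulic press sums to 10^(85.1/10) + 10^(85.3/10) = 6.624e+08 in linear terms, 88.21 dB SPL.
The limit corresponds to 10^(90.2/10) = 1.047e+09; subtracting the fixed part leaves 3.847e+08 for the hydraulic press, i.e. 85.85 dB SPL.
Required insertion loss = 92.1 − 85.85 = 6.25 dB.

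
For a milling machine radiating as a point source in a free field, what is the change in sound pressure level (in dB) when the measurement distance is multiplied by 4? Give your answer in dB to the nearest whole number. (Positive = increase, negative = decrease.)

A point source loses 6 dB per doubling of distance; generally ΔL = −20·log₁₀(r₂/r₁).
ΔL = −20·log₁₀(4) = -12.04 dB.

-12 dB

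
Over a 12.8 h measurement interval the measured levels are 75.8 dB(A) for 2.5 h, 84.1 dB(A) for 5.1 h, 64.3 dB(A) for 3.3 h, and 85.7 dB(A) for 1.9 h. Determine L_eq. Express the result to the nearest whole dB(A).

Weight each interval's intensity by its duration and average over T = 12.8 h:
Σ tᵢ·10^(Lᵢ/10) = 2.5·10^(75.8/10) + 5.1·10^(84.1/10) + 3.3·10^(64.3/10) + 1.9·10^(85.7/10) = 2.121e+09.
L_eq = 10·log₁₀(2.121e+09/12.8) = 82.19 dB(A).

82 dB(A)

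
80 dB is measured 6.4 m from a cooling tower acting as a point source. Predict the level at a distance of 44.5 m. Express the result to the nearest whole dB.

63 dB

Point-source attenuation: ΔL = 20·log₁₀(r₂/r₁) = 20·log₁₀(44.5/6.4) = 16.844 dB.
L₂ = 80 − 20·log₁₀(44.5/6.4) = 80 − 16.844 = 63.16 dB.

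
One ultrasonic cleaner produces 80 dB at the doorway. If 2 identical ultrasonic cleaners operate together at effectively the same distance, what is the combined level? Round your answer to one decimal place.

N identical incoherent sources raise the level by 10·log₁₀ N.
L_total = 80 + 10·log₁₀(2) = 80 + 3.010 = 83.01 dB.

83.0 dB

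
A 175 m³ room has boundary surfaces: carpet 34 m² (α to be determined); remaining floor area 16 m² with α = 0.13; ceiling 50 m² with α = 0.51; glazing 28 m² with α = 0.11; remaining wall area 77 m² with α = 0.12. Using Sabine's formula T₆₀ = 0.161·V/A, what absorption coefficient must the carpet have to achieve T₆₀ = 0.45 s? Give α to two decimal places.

A = 0.161·V/T₆₀ = 0.161·175/0.45 = 62.61 m² sabins.
Absorption from the other surfaces = 16·0.13 + 50·0.51 + 28·0.11 + 77·0.12 = 39.90 m², so the carpet must supply 22.71 m² over 34 m².
α = 22.71/34 = 0.668.

0.67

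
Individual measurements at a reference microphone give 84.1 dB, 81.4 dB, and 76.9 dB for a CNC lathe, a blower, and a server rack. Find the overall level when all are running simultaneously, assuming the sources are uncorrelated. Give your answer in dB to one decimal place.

86.5 dB

For uncorrelated sources the intensities add, so convert each level to linear form, sum, and take 10·log₁₀ of the total.
Σ 10^(L/10) = 10^(84.1/10) + 10^(81.4/10) + 10^(76.9/10) = 4.441e+08.
L_total = 10·log₁₀(4.441e+08) = 86.47 dB.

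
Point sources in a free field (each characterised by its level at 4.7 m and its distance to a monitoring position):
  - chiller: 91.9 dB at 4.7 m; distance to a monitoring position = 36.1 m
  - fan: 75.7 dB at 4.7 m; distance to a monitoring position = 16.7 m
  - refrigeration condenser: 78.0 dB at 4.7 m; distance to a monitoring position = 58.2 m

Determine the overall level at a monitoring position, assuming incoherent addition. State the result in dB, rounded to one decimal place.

Propagate each source to the receiver with L = L_ref − 20·log₁₀(r/r_ref), then add intensities.
chiller: 91.9 − 20·log₁₀(36.1/4.7) = 91.9 − 17.71 = 74.19 dB.
fan: 75.7 − 20·log₁₀(16.7/4.7) = 75.7 − 11.01 = 64.69 dB.
refrigeration condenser: 78.0 − 20·log₁₀(58.2/4.7) = 78.0 − 21.86 = 56.14 dB.
Σ 10^(L/10) = 2.961e+07 → L_total = 10·log₁₀(2.961e+07) = 74.71 dB.

74.7 dB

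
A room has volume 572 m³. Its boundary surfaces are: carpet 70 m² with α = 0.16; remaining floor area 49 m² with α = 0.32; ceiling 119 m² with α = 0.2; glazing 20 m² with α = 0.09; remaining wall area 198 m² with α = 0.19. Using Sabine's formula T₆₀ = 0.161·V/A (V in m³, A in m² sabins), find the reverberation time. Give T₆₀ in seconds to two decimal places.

1.02 s

Summing Sᵢαᵢ: 70·0.16 + 49·0.32 + 119·0.2 + 20·0.09 + 198·0.19 = 90.10 m².
T₆₀ = 0.161 × 572 / 90.10 = 1.022 s.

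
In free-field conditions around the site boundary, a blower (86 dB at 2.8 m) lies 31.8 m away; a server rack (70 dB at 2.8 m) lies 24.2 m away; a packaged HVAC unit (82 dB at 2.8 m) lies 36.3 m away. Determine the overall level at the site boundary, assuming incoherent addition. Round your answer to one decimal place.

First find each source's level at the receiver (point-source: −20·log₁₀(r/r_ref)), then combine on an intensity basis.
blower: 86 − 20·log₁₀(31.8/2.8) = 86 − 21.11 = 64.89 dB.
server rack: 70 − 20·log₁₀(24.2/2.8) = 70 − 18.73 = 51.27 dB.
packaged HVAC unit: 82 − 20·log₁₀(36.3/2.8) = 82 − 22.25 = 59.75 dB.
Σ 10^(L/10) = 4.163e+06 → L_total = 10·log₁₀(4.163e+06) = 66.19 dB.

66.2 dB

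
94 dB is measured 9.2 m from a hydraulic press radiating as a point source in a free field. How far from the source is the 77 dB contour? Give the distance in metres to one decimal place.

65.1 m

The 17.0 dB drop corresponds to a distance ratio of 10^(17.0/20) for a point source.
r₂ = 9.2·10^((94−77)/20) = 9.2·10^(17.0/20) = 65.13 m.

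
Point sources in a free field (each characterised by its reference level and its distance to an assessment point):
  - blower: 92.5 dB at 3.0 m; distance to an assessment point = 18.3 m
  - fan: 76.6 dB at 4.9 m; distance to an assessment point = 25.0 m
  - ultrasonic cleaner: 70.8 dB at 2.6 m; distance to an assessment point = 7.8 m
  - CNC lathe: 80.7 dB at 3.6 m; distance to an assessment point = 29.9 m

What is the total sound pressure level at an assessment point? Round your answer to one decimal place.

77.2 dB

First find each source's level at the receiver (point-source: −20·log₁₀(r/r_ref)), then combine on an intensity basis.
blower: 92.5 − 20·log₁₀(18.3/3.0) = 92.5 − 15.71 = 76.79 dB.
fan: 76.6 − 20·log₁₀(25.0/4.9) = 76.6 − 14.15 = 62.45 dB.
ultrasonic cleaner: 70.8 − 20·log₁₀(7.8/2.6) = 70.8 − 9.54 = 61.26 dB.
CNC lathe: 80.7 − 20·log₁₀(29.9/3.6) = 80.7 − 18.39 = 62.31 dB.
Σ 10^(L/10) = 5.259e+07 → L_total = 10·log₁₀(5.259e+07) = 77.21 dB.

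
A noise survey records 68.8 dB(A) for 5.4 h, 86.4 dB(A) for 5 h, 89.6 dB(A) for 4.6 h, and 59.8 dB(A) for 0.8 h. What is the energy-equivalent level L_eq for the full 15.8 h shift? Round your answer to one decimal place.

86.1 dB(A)

L_eq = 10·log₁₀[(1/T)·Σ tᵢ·10^(Lᵢ/10)] with T = 15.8 h.
Σ tᵢ·10^(Lᵢ/10) = 5.4·10^(68.8/10) + 5·10^(86.4/10) + 4.6·10^(89.6/10) + 0.8·10^(59.8/10) = 6.420e+09.
L_eq = 10·log₁₀(6.420e+09/15.8) = 86.09 dB(A).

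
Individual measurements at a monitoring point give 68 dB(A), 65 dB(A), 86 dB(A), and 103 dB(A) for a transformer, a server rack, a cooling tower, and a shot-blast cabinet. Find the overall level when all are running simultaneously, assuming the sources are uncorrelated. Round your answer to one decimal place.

Incoherent sources combine by intensity addition: L_total = 10·log₁₀(Σ 10^(L_i/10)).
Σ 10^(L/10) = 10^(68/10) + 10^(65/10) + 10^(86/10) + 10^(103/10) = 2.036e+10.
L_total = 10·log₁₀(2.036e+10) = 103.09 dB(A).

103.1 dB(A)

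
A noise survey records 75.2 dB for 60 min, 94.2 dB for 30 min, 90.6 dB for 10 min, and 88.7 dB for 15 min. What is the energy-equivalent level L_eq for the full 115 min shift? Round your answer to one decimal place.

The energy average is taken in the linear domain: L_eq = 10·log₁₀[(Σ tᵢ·10^(Lᵢ/10))/T], T = 115 min.
Σ tᵢ·10^(Lᵢ/10) = 60·10^(75.2/10) + 30·10^(94.2/10) + 10·10^(90.6/10) + 15·10^(88.7/10) = 1.035e+11.
L_eq = 10·log₁₀(1.035e+11/115) = 89.54 dB.

89.5 dB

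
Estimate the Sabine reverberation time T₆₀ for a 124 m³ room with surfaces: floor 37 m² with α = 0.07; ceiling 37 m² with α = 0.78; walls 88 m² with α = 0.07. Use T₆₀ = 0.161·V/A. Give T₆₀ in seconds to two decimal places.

A = Σ Sᵢαᵢ = 37·0.07 + 37·0.78 + 88·0.07 = 37.61 m².
T₆₀ = 0.161·V/A = 0.161·124/37.61 = 0.531 s.

0.53 s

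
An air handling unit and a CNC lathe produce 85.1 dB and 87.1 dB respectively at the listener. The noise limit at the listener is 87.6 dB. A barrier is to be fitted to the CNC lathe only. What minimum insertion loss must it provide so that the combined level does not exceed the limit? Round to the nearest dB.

3 dB

The untreated sources together contribute 10^(85.1/10) = 3.236e+08, i.e. 85.10 dB.
To meet 87.6 dB overall, the treated CNC lathe may contribute at most 10^(87.6/10) − 3.236e+08 = 2.518e+08, i.e. 84.01 dB.
Required insertion loss = 87.1 − 84.01 = 3.09 dB.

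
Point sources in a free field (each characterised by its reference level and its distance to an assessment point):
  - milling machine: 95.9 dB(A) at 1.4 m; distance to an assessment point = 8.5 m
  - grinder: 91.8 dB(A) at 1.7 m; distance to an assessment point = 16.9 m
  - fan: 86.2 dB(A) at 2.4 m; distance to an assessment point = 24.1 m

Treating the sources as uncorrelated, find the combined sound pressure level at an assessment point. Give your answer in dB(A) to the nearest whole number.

Propagate each source to the receiver with L = L_ref − 20·log₁₀(r/r_ref), then add intensities.
milling machine: 95.9 − 20·log₁₀(8.5/1.4) = 95.9 − 15.67 = 80.23 dB(A).
grinder: 91.8 − 20·log₁₀(16.9/1.7) = 91.8 − 19.95 = 71.85 dB(A).
fan: 86.2 − 20·log₁₀(24.1/2.4) = 86.2 − 20.04 = 66.16 dB(A).
Σ 10^(L/10) = 1.250e+08 → L_total = 10·log₁₀(1.250e+08) = 80.97 dB(A).

81 dB(A)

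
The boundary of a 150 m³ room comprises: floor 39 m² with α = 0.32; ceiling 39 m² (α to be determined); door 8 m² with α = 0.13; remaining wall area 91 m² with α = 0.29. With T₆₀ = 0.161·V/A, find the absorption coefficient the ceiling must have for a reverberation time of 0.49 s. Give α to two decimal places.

From T₆₀ = 0.161·V/A, the target T₆₀ = 0.49 s needs A = 0.161·150/0.49 = 49.29 m².
Absorption from the other surfaces = 39·0.32 + 8·0.13 + 91·0.29 = 39.91 m², so the ceiling must supply 9.38 m² over 39 m².
α = 9.38/39 = 0.240.

0.24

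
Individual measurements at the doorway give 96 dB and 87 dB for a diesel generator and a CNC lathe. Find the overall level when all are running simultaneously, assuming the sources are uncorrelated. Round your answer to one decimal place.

96.5 dB

For uncorrelated sources the intensities add, so convert each level to linear form, sum, and take 10·log₁₀ of the total.
Σ 10^(L/10) = 10^(96/10) + 10^(87/10) = 4.482e+09.
L_total = 10·log₁₀(4.482e+09) = 96.51 dB.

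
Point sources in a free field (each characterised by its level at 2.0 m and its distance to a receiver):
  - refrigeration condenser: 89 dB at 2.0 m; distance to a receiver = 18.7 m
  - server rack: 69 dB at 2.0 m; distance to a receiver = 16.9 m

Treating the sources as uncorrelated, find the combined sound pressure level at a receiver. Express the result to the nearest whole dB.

First find each source's level at the receiver (point-source: −20·log₁₀(r/r_ref)), then combine on an intensity basis.
refrigeration condenser: 89 − 20·log₁₀(18.7/2.0) = 89 − 19.42 = 69.58 dB.
server rack: 69 − 20·log₁₀(16.9/2.0) = 69 − 18.54 = 50.46 dB.
Σ 10^(L/10) = 9.197e+06 → L_total = 10·log₁₀(9.197e+06) = 69.64 dB.

70 dB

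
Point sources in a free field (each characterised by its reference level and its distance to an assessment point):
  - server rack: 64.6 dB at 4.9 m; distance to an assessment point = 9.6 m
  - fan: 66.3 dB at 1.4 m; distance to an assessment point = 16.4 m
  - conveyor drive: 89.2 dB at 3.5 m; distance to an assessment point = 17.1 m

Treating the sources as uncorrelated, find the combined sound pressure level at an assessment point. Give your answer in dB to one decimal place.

Apply inverse-square spreading to bring every level to the receiver, then sum 10^(L/10).
server rack: 64.6 − 20·log₁₀(9.6/4.9) = 64.6 − 5.84 = 58.76 dB.
fan: 66.3 − 20·log₁₀(16.4/1.4) = 66.3 − 21.37 = 44.93 dB.
conveyor drive: 89.2 − 20·log₁₀(17.1/3.5) = 89.2 − 13.78 = 75.42 dB.
Σ 10^(L/10) = 3.563e+07 → L_total = 10·log₁₀(3.563e+07) = 75.52 dB.

75.5 dB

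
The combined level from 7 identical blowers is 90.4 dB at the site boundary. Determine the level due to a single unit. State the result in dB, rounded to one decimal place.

Dividing the total intensity by 7 lowers the level by 10·log₁₀ 7 = 8.451 dB: L₁ = 90.4 − 8.451.

81.9 dB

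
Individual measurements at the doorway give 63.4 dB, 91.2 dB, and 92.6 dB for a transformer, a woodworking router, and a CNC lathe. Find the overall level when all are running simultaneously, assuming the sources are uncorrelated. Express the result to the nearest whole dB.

For uncorrelated sources the intensities add, so convert each level to linear form, sum, and take 10·log₁₀ of the total.
Σ 10^(L/10) = 10^(63.4/10) + 10^(91.2/10) + 10^(92.6/10) = 3.140e+09.
L_total = 10·log₁₀(3.140e+09) = 94.97 dB.

95 dB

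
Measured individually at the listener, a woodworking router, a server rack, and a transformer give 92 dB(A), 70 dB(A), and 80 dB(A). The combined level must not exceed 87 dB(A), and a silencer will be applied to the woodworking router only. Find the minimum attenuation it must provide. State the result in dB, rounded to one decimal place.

6.1 dB

Fixed contribution from the other sources: Σ 10^(L/10) = 10^(70/10) + 10^(80/10) = 1.100e+08 (80.41 dB(A)).
The limit corresponds to 10^(87/10) = 5.012e+08; subtracting the fixed part leaves 3.912e+08 for the woodworking router, i.e. 85.92 dB(A).
Required insertion loss = 92 − 85.92 = 6.08 dB.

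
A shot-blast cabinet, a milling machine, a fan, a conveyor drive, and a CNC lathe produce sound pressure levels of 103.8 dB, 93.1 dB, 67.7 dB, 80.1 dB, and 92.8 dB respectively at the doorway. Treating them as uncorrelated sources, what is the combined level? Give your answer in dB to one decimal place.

104.5 dB

Incoherent sources combine by intensity addition: L_total = 10·log₁₀(Σ 10^(L_i/10)).
Σ 10^(L/10) = 10^(103.8/10) + 10^(93.1/10) + 10^(67.7/10) + 10^(80.1/10) + 10^(92.8/10) = 2.804e+10.
L_total = 10·log₁₀(2.804e+10) = 104.48 dB.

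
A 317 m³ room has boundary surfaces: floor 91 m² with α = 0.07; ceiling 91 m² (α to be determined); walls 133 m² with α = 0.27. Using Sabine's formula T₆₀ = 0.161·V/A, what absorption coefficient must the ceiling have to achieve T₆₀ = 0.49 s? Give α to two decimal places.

0.68

From T₆₀ = 0.161·V/A, the target T₆₀ = 0.49 s needs A = 0.161·317/0.49 = 104.16 m².
Absorption from the other surfaces = 91·0.07 + 133·0.27 = 42.28 m², so the ceiling must supply 61.88 m² over 91 m².
α = 61.88/91 = 0.680.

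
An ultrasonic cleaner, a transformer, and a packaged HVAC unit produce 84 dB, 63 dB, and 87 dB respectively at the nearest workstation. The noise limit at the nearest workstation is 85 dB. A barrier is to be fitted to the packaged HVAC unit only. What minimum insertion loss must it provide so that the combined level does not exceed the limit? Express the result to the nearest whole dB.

Everything except the packaged HVAC unit sums to 10^(84/10) + 10^(63/10) = 2.532e+08 in linear terms, 84.03 dB.
To meet 85 dB overall, the treated packaged HVAC unit may contribute at most 10^(85/10) − 2.532e+08 = 6.304e+07, i.e. 78.00 dB.
So the packaged HVAC unit must be reduced from 87 to 78.00 dB: IL = 9.00 dB.

9 dB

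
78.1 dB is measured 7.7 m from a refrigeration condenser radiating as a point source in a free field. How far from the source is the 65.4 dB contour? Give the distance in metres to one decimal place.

33.2 m

For a point source L₁ − L₂ = 20·log₁₀(r₂/r₁), so r₂ = r₁·10^((L₁−L₂)/20).
r₂ = 7.7·10^((78.1−65.4)/20) = 7.7·10^(12.7/20) = 33.23 m.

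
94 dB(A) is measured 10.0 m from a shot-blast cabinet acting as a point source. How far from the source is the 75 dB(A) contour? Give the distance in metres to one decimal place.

Point-source spreading drops the level by 20·log₁₀(r₂/r₁); inverting, r₂/r₁ = 10^(ΔL/20).
r₂ = 10.0·10^((94−75)/20) = 10.0·10^(19.0/20) = 89.13 m.

89.1 m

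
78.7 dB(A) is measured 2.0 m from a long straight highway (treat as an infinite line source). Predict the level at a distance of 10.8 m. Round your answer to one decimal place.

Line-source attenuation: ΔL = 10·log₁₀(r₂/r₁) = 10·log₁₀(10.8/2.0) = 7.324 dB.
L₂ = 78.7 − 10·log₁₀(10.8/2.0) = 78.7 − 7.324 = 71.38 dB(A).

71.4 dB(A)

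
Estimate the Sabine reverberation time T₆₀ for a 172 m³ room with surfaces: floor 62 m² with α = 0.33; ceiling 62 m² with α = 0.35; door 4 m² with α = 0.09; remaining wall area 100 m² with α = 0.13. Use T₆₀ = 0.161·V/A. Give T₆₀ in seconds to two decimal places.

Total absorption A = 62·0.33 + 62·0.35 + 4·0.09 + 100·0.13 = 55.52 m² sabins.
T₆₀ = 0.161 × 172 / 55.52 = 0.499 s.

0.50 s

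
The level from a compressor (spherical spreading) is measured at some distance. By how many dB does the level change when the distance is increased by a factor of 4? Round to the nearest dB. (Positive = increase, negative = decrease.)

-12 dB

With spherical spreading the level changes by −20·log₁₀(r₂/r₁).
ΔL = −20·log₁₀(4) = -12.04 dB.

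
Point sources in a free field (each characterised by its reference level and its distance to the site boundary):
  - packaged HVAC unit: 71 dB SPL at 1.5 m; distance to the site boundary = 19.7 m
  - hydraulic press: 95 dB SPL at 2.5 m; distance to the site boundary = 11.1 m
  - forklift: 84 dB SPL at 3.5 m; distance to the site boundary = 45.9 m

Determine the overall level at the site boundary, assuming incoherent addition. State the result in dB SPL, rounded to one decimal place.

Propagate each source to the receiver with L = L_ref − 20·log₁₀(r/r_ref), then add intensities.
packaged HVAC unit: 71 − 20·log₁₀(19.7/1.5) = 71 − 22.37 = 48.63 dB SPL.
hydraulic press: 95 − 20·log₁₀(11.1/2.5) = 95 − 12.95 = 82.05 dB SPL.
forklift: 84 − 20·log₁₀(45.9/3.5) = 84 − 22.35 = 61.65 dB SPL.
Σ 10^(L/10) = 1.619e+08 → L_total = 10·log₁₀(1.619e+08) = 82.09 dB SPL.

82.1 dB SPL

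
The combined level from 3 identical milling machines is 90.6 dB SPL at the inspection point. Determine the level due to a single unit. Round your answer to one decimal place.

85.8 dB SPL

For N identical incoherent sources L_total = L₁ + 10·log₁₀ N, so L₁ = 90.6 − 10·log₁₀(3) = 90.6 − 4.771.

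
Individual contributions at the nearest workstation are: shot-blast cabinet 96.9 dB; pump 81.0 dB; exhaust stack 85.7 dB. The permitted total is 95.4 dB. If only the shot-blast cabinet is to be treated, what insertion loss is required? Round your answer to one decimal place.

2.2 dB

Everything except the shot-blast cabinet sums to 10^(81.0/10) + 10^(85.7/10) = 4.974e+08 in linear terms, 86.97 dB.
The limit corresponds to 10^(95.4/10) = 3.467e+09; subtracting the fixed part leaves 2.970e+09 for the shot-blast cabinet, i.e. 94.73 dB.
Required insertion loss = 96.9 − 94.73 = 2.17 dB.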